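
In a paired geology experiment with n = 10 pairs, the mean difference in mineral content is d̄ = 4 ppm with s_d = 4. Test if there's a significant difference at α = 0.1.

t = d̄/(s_d/√n) = 4/(4/√10) = 3.162. df = 9, critical t = ±1.833. Reject H₀.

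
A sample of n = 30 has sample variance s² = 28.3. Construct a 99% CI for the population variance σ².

df = 29. χ²_{0.005} = 52.336, χ²_{0.995} = 13.121. CI for σ² = ((n-1)s²/χ²_{α/2}, (n-1)s²/χ²_{1-α/2}) = (29·28.3/52.336, 29·28.3/13.121) = (15.68, 62.55)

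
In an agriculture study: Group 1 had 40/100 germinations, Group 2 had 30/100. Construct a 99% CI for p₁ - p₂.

p̂₁ = 0.4, p̂₂ = 0.3. Difference = 0.1. CI = (-0.073, 0.273)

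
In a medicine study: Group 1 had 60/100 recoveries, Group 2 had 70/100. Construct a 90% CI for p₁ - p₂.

p̂₁ = 0.6, p̂₂ = 0.7. Difference = -0.1. CI = (-0.21, 0.01)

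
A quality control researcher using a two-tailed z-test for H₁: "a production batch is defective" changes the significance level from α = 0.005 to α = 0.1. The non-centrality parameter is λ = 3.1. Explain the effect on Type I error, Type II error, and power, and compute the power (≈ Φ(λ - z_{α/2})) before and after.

Increasing α from 0.005 to 0.1:
• Type I error rate increases (α is the Type I rate by definition).
• Critical value moves from z_{α/2} = 2.807 to 1.645, so power = Φ(λ - z_{α/2}) goes from Φ(3.1 - 2.807) = 0.615 to Φ(3.1 - 1.645) = 0.927.
• Type II error rate β = 1 - power therefore decreases (0.385 → 0.073).
Appropriate when false negatives are costly — here, shipping a defective batch — faulty products reach customers.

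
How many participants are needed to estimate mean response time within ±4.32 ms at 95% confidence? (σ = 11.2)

n = (z*σ/E)² = (1.96×11.2/4.32)² = 25.8 → n = 26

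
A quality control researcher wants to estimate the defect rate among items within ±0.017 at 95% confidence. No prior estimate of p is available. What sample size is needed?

Conservative approach: use p = 0.5 (maximizes p(1-p) = 0.25). n = z²(0.25)/E² = 1.96²×0.25/0.017² = 3323.2 → n = 3324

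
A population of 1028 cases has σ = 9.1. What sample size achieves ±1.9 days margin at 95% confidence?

Without FPC: n₀ = (1.96×9.1/1.9)² = 88.123. With FPC: n = n₀N/(n₀+N-1) = 81.2 → n = 82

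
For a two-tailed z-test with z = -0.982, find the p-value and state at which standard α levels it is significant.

p = 2·P(Z > |-0.982|) = 2·(1 - Φ(0.982)) ≈ 0.3261. Not significant at any standard level.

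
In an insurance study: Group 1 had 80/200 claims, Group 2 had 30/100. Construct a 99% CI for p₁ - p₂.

p̂₁ = 0.4, p̂₂ = 0.3. Difference = 0.1. CI = (-0.048, 0.248)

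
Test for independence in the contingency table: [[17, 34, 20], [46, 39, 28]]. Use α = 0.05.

χ² = 5.737. df = 2, critical = 5.991. Fail to reject H₀. No evidence of dependence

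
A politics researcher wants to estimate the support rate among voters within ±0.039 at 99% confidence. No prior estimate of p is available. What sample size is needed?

Conservative approach: use p = 0.5 (maximizes p(1-p) = 0.25). n = z²(0.25)/E² = 2.576²×0.25/0.039² = 1090.7 → n = 1091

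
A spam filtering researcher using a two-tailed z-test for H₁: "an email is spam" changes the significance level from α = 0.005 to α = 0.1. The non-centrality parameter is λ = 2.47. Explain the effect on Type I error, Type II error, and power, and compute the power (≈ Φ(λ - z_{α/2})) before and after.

Increasing α from 0.005 to 0.1:
• Type I error rate increases (α is the Type I rate by definition).
• Critical value moves from z_{α/2} = 2.807 to 1.645, so power = Φ(λ - z_{α/2}) goes from Φ(2.47 - 2.807) = 0.368 to Φ(2.47 - 1.645) = 0.795.
• Type II error rate β = 1 - power therefore decreases (0.632 → 0.205).
Appropriate when false negatives are costly — here, a spam email lands in the inbox.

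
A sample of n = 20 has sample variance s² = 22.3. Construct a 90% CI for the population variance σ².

df = 19. χ²_{0.05} = 30.144, χ²_{0.95} = 10.117. CI for σ² = ((n-1)s²/χ²_{α/2}, (n-1)s²/χ²_{1-α/2}) = (19·22.3/30.144, 19·22.3/10.117) = (14.06, 41.88)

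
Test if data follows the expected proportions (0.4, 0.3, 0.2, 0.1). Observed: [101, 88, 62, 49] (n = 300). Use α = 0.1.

Expected: [120.0, 90.0, 60.0, 30.0]. χ² = 15.153. df = 3, critical = 6.251. Reject H₀.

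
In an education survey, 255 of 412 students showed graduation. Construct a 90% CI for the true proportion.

p̂ = 0.619. CI = p̂ ± z*√(p̂(1-p̂)/n) = (0.58, 0.658)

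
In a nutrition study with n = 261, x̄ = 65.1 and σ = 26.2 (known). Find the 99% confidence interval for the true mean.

CI = x̄ ± z*(σ/√n) = 65.1 ± 2.576(26.2/√261) = 65.1 ± 4.18 = (60.92, 69.28)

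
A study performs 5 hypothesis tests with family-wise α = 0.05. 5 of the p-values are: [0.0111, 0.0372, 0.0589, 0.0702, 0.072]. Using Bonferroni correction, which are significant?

Bonferroni α = 0.05/5 = 0.01. None of the given p-values are significant.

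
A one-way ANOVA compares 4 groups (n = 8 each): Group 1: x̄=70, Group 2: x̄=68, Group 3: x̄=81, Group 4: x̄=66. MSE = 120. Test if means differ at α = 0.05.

Grand mean = 71.25. SS_between = 1078.0, MS_between = 359.33. F = 2.994, F_crit ≈ 2.947. Reject H₀.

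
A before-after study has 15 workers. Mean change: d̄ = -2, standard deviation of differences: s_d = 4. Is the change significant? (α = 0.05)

t = d̄/(s_d/√n) = -2/(4/√15) = -1.936. df = 14, critical t = ±2.145. Fail to reject H₀.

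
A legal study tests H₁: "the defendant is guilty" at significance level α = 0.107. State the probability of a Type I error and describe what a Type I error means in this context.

P(Type I error) = α = 0.107. A Type I error is rejecting H₀ when H₀ is actually true (false positive) — here, concluding that the defendant is guilty when in fact this is not the case. Consequence: convicting an innocent person.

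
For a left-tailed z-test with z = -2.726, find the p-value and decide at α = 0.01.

p = P(Z < -2.726) = Φ(-2.726) ≈ 0.0032. Since p < 0.01, reject H₀ (significant) at α = 0.01.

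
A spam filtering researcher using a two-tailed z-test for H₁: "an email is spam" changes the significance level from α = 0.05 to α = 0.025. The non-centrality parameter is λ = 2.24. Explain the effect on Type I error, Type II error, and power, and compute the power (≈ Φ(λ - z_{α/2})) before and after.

Decreasing α from 0.05 to 0.025:
• Type I error rate decreases (α is the Type I rate by definition).
• Critical value moves from z_{α/2} = 1.96 to 2.241, so power = Φ(λ - z_{α/2}) goes from Φ(2.24 - 1.96) = 0.61 to Φ(2.24 - 2.241) = 0.5.
• Type II error rate β = 1 - power therefore increases (0.39 → 0.5).
Appropriate when false positives are costly — here, a legitimate email is sent to the spam folder and the user misses it.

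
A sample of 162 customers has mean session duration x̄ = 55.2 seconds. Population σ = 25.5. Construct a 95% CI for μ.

CI = x̄ ± z*(σ/√n) = 55.2 ± 1.96(25.5/√162) = 55.2 ± 3.93 = (51.27, 59.13)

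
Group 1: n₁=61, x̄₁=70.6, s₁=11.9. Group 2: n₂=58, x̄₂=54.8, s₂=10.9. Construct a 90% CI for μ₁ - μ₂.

Difference = 15.8. SE = √(11.9²/61 + 10.9²/58) = 2.09. CI = (12.36, 19.24)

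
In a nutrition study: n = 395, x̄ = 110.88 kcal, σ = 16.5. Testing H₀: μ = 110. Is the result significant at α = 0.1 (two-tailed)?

z = (110.88 - 110)/(16.5/√395) = 1.06. Since |z| ≤ 1.645, not significant at α = 0.1.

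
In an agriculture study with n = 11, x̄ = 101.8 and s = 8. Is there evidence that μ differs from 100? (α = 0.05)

t = (x̄ - μ₀)/(s/√n) = (101.8 - 100)/(8/√11) = 0.746. df = 10, critical t = ±2.228. Fail to reject H₀.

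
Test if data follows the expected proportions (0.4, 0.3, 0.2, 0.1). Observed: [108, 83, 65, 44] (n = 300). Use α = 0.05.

Expected: [120.0, 90.0, 60.0, 30.0]. χ² = 8.694. df = 3, critical = 7.815. Reject H₀.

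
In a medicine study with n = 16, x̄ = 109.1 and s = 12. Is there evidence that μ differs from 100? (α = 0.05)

t = (x̄ - μ₀)/(s/√n) = (109.1 - 100)/(12/√16) = 3.033. df = 15, critical t = ±2.131. Reject H₀.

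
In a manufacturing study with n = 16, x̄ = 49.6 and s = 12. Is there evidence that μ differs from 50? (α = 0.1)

t = (x̄ - μ₀)/(s/√n) = (49.6 - 50)/(12/√16) = -0.133. df = 15, critical t = ±1.753. Fail to reject H₀.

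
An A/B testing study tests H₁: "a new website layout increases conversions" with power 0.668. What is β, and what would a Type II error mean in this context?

β = 1 - power = 1 - 0.668 = 0.332. A Type II error is failing to reject H₀ when H₀ is false (false negative) — here, failing to conclude that a new website layout increases conversions when in fact it is true. Consequence: discarding a layout that would have improved conversions — lost revenue.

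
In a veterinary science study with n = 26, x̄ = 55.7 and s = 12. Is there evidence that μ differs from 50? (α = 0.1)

t = (x̄ - μ₀)/(s/√n) = (55.7 - 50)/(12/√26) = 2.422. df = 25, critical t = ±1.708. Reject H₀.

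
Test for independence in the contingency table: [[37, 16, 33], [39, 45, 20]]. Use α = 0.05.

χ² = 15.462. df = 2, critical = 5.991. Reject H₀. Variables are dependent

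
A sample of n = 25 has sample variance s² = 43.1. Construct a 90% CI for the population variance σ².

df = 24. χ²_{0.05} = 36.415, χ²_{0.95} = 13.848. CI for σ² = ((n-1)s²/χ²_{α/2}, (n-1)s²/χ²_{1-α/2}) = (24·43.1/36.415, 24·43.1/13.848) = (28.41, 74.7)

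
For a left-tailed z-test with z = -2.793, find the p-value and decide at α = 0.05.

p = P(Z < -2.793) = Φ(-2.793) ≈ 0.0026. Since p < 0.05, reject H₀ (significant) at α = 0.05.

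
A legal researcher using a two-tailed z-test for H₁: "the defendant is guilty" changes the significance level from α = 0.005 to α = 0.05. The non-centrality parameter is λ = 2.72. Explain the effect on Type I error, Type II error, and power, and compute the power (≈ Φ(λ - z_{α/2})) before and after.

Increasing α from 0.005 to 0.05:
• Type I error rate increases (α is the Type I rate by definition).
• Critical value moves from z_{α/2} = 2.807 to 1.96, so power = Φ(λ - z_{α/2}) goes from Φ(2.72 - 2.807) = 0.465 to Φ(2.72 - 1.96) = 0.776.
• Type II error rate β = 1 - power therefore decreases (0.535 → 0.224).
Appropriate when false negatives are costly — here, acquitting a guilty person.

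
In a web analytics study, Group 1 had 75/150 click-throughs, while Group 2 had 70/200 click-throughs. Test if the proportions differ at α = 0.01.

p̂₁ = 0.5, p̂₂ = 0.35, pooled p̂ = 0.414. z = 2.819. Critical: ±2.576. Reject H₀.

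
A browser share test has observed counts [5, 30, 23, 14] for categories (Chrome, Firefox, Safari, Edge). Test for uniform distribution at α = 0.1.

Expected = 18 each. χ² = Σ(O-E)²/E = 19.667. df = 3, critical value = 6.251. Reject H₀.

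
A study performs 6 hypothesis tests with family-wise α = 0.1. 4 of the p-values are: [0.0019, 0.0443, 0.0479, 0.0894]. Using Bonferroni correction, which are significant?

Bonferroni α = 0.1/6 = 0.01667. Significant p-values: [0.0019]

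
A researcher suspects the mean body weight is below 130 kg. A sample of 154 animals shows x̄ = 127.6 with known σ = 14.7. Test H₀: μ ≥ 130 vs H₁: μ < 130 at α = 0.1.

z = -2.026. Critical value: -1.28. Reject H₀.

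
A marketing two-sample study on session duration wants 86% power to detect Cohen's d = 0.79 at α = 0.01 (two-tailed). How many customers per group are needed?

z_{α/2} = 2.576, z_β = Φ⁻¹(0.86) = 1.08. For medium effect (d = 0.79): n per group = 2(z_{α/2} + z_β)²/d² = 2(2.576 + 1.08)²/0.79² = 42.8 → 43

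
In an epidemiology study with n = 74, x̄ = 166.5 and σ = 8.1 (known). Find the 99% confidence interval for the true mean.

CI = x̄ ± z*(σ/√n) = 166.5 ± 2.576(8.1/√74) = 166.5 ± 2.43 = (164.07, 168.93)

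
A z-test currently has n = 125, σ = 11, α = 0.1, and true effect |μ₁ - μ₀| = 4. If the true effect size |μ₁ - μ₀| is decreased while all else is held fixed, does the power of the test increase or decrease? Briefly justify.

Power decreases: a smaller true effect decreases the non-centrality λ = |μ₁ - μ₀|/(σ/√n).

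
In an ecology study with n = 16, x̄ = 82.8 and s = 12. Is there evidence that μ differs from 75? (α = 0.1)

t = (x̄ - μ₀)/(s/√n) = (82.8 - 75)/(12/√16) = 2.6. df = 15, critical t = ±1.753. Reject H₀.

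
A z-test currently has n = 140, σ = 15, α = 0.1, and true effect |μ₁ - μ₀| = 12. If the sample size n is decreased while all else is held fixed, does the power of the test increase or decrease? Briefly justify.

Power decreases: a smaller n inflates the standard error σ/√n, pulling the sampling distribution under H₁ back toward the critical value.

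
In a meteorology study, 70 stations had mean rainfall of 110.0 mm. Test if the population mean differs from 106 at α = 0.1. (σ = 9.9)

z = (x̄ - μ₀)/(σ/√n) = (110.0 - 106)/(9.9/√70) = 3.38. Critical value: ±1.645. Since |3.38| > 1.645, Reject H₀.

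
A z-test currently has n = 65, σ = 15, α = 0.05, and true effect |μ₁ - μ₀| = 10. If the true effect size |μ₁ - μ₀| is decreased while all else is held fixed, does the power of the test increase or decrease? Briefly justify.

Power decreases: a smaller true effect decreases the non-centrality λ = |μ₁ - μ₀|/(σ/√n).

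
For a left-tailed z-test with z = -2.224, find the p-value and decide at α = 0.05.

p = P(Z < -2.224) = Φ(-2.224) ≈ 0.0131. Since p < 0.05, reject H₀ (significant) at α = 0.05.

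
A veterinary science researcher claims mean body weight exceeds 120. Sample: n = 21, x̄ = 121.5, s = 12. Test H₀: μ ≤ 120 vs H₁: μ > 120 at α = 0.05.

t = (121.5 - 120)/(12/√21) = 0.573, df = 20. Critical t = 1.725. Fail to reject H₀.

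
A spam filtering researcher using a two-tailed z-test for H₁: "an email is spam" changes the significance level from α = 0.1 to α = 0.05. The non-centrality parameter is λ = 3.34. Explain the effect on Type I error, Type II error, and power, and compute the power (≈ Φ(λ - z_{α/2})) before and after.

Decreasing α from 0.1 to 0.05:
• Type I error rate decreases (α is the Type I rate by definition).
• Critical value moves from z_{α/2} = 1.645 to 1.96, so power = Φ(λ - z_{α/2}) goes from Φ(3.34 - 1.645) = 0.955 to Φ(3.34 - 1.96) = 0.916.
• Type II error rate β = 1 - power therefore increases (0.045 → 0.084).
Appropriate when false positives are costly — here, a legitimate email is sent to the spam folder and the user misses it.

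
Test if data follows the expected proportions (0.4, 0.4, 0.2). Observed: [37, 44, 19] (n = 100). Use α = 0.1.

Expected: [40.0, 40.0, 20.0]. χ² = 0.675. df = 2, critical = 4.605. Fail to reject H₀.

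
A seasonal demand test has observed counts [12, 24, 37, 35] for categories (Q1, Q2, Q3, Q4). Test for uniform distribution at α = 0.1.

Expected = 27 each. χ² = Σ(O-E)²/E = 14.741. df = 3, critical value = 6.251. Reject H₀.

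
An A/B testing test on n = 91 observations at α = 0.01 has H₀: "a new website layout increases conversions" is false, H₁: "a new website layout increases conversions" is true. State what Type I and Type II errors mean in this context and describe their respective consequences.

Type I (false positive): concluding that a new website layout increases conversions when it is not — rolling out a layout that doesn't actually help — wasted engineering effort. Type II (false negative): failing to conclude that a new website layout increases conversions when it is — discarding a layout that would have improved conversions — lost revenue. Which is costlier depends on domain priorities and is a judgement call rather than a statistical fact.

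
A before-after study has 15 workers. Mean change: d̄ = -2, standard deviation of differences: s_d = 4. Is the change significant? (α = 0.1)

t = d̄/(s_d/√n) = -2/(4/√15) = -1.936. df = 14, critical t = ±1.761. Reject H₀.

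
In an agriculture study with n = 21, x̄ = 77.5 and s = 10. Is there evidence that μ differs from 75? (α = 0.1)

t = (x̄ - μ₀)/(s/√n) = (77.5 - 75)/(10/√21) = 1.146. df = 20, critical t = ±1.725. Fail to reject H₀.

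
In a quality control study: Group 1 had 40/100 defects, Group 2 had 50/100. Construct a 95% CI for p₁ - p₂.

p̂₁ = 0.4, p̂₂ = 0.5. Difference = -0.1. CI = (-0.237, 0.037)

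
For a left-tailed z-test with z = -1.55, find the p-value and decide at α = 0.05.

p = P(Z < -1.55) = Φ(-1.55) ≈ 0.0606. Since p ≥ 0.05, fail to reject H₀ (not significant) at α = 0.05.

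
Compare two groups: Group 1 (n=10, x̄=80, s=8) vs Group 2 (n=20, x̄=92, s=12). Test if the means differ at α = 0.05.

Pooled sp = 10.88. t = -2.849, df = 28. Critical t = ±2.048. Reject H₀.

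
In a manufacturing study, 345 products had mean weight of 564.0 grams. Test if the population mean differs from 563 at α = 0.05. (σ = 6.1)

z = (x̄ - μ₀)/(σ/√n) = (564.0 - 563)/(6.1/√345) = 3.045. Critical value: ±1.96. Since |3.045| > 1.96, Reject H₀.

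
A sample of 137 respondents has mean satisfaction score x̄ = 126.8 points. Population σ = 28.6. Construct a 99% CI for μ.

CI = x̄ ± z*(σ/√n) = 126.8 ± 2.576(28.6/√137) = 126.8 ± 6.29 = (120.51, 133.09)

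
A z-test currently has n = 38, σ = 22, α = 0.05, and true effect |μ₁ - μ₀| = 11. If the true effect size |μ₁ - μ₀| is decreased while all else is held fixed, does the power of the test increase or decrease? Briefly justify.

Power decreases: a smaller true effect decreases the non-centrality λ = |μ₁ - μ₀|/(σ/√n).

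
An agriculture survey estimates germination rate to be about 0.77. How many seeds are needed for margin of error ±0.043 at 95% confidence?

n = z²p(1-p)/E² = 1.96²×0.77×0.23/0.043² = 368.0 → n = 368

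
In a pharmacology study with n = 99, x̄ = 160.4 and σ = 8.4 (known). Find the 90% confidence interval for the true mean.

CI = x̄ ± z*(σ/√n) = 160.4 ± 1.645(8.4/√99) = 160.4 ± 1.39 = (159.01, 161.79)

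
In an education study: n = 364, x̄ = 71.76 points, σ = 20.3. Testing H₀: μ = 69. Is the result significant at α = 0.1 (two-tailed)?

z = (71.76 - 69)/(20.3/√364) = 2.594. Since |z| > 1.645, significant at α = 0.1.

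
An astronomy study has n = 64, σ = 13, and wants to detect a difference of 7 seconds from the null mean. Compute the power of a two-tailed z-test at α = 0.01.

SE = σ/√n = 13/√64 = 1.625. Non-centrality λ = d/SE = 7/1.625 = 4.308. Power ≈ Φ(λ - z_{α/2}) = Φ(4.308 - 2.576) = Φ(1.732) = 0.958.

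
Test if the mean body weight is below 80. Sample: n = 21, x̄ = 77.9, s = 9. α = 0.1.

t = (77.9 - 80)/(9/√21) = -1.069, df = 20. Critical t = -1.325. Fail to reject H₀.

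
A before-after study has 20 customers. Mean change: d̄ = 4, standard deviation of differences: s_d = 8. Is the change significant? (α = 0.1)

t = d̄/(s_d/√n) = 4/(8/√20) = 2.236. df = 19, critical t = ±1.729. Reject H₀.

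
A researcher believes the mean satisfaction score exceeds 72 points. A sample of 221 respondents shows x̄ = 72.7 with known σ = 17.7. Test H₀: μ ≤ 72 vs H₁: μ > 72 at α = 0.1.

z = 0.588. Critical value: 1.28. Fail to reject H₀.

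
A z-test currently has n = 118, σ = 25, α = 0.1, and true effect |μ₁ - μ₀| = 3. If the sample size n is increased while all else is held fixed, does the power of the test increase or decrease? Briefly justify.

Power increases: a larger n shrinks the standard error σ/√n, moving the sampling distribution under H₁ further from the critical value.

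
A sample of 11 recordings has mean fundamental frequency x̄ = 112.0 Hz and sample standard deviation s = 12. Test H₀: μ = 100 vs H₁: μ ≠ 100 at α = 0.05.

t = (x̄ - μ₀)/(s/√n) = (112.0 - 100)/(12/√11) = 3.317. df = 10, critical t = ±2.228. Reject H₀.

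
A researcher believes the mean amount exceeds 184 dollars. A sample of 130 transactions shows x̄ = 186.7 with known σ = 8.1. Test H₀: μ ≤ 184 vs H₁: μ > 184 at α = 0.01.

z = 3.801. Critical value: 2.33. Reject H₀.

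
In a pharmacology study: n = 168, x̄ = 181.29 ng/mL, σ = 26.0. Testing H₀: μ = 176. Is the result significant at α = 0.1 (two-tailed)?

z = (181.29 - 176)/(26.0/√168) = 2.637. Since |z| > 1.645, significant at α = 0.1.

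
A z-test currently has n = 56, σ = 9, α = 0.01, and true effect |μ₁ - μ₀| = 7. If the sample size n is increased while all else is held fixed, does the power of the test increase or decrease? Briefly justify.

Power increases: a larger n shrinks the standard error σ/√n, moving the sampling distribution under H₁ further from the critical value.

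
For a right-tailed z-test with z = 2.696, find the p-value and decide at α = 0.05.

p = P(Z > 2.696) = 1 - Φ(2.696) ≈ 0.0035. Since p < 0.05, reject H₀ (significant) at α = 0.05.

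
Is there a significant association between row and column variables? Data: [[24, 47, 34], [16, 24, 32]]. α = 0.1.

χ² = 3.065. df = 2, critical = 4.605. Fail to reject H₀. No evidence of dependence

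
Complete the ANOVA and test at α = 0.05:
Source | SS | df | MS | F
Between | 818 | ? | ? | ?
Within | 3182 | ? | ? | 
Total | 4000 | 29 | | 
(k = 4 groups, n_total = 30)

df_between = 3, df_within = 26. MS_between = 272.67, MS_within = 122.38. F = 2.228, F_crit ≈ 2.975. Fail to reject H₀.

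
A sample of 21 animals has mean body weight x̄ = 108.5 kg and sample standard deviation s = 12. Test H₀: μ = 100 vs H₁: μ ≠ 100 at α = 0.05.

t = (x̄ - μ₀)/(s/√n) = (108.5 - 100)/(12/√21) = 3.246. df = 20, critical t = ±2.086. Reject H₀.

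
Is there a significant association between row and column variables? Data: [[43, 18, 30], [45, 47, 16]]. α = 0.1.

χ² = 15.909. df = 2, critical = 4.605. Reject H₀. Variables are dependent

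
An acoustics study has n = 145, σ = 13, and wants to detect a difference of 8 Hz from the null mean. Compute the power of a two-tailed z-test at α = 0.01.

SE = σ/√n = 13/√145 = 1.08. Non-centrality λ = d/SE = 8/1.08 = 7.41. Power ≈ Φ(λ - z_{α/2}) = Φ(7.41 - 2.576) = Φ(4.834) = 1.0.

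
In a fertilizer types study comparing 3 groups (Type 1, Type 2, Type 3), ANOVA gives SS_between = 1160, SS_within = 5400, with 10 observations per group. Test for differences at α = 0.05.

df_between = 2, df_within = 27. F = MS_between/MS_within = 580.0/200.0 = 2.9. F_crit ≈ 3.354. Fail to reject H₀.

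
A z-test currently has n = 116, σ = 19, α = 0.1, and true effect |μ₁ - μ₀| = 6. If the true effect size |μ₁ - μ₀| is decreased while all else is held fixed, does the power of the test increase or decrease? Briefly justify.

Power decreases: a smaller true effect decreases the non-centrality λ = |μ₁ - μ₀|/(σ/√n).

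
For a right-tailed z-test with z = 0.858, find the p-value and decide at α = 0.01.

p = P(Z > 0.858) = 1 - Φ(0.858) ≈ 0.1954. Since p ≥ 0.01, fail to reject H₀ (not significant) at α = 0.01.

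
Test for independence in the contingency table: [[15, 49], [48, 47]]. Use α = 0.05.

χ² = 11.729. df = 1, critical = 3.841. Reject H₀. Variables are dependent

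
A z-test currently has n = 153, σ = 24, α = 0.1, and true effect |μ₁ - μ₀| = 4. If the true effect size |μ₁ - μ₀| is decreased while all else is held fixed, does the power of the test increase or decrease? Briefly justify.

Power decreases: a smaller true effect decreases the non-centrality λ = |μ₁ - μ₀|/(σ/√n).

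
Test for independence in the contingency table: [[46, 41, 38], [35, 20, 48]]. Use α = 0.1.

χ² = 7.836. df = 2, critical = 4.605. Reject H₀. Variables are dependent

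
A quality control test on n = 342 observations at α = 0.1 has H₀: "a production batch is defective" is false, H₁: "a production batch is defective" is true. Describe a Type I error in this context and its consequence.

Type I error: rejecting H₀ when it is true — concluding that a production batch is defective when in fact it is not. Consequence: scrapping a good batch — wasted material and cost for no reason.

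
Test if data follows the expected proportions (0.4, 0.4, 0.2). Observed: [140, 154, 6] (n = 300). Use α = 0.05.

Expected: [120.0, 120.0, 60.0]. χ² = 61.567. df = 2, critical = 5.991. Reject H₀.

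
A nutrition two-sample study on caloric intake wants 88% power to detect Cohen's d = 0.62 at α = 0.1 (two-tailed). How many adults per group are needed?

z_{α/2} = 1.645, z_β = Φ⁻¹(0.88) = 1.175. For medium effect (d = 0.62): n per group = 2(z_{α/2} + z_β)²/d² = 2(1.645 + 1.175)²/0.62² = 41.4 → 42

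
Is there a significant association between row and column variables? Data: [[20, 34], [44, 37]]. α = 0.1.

χ² = 3.882. df = 1, critical = 2.706. Reject H₀. Variables are dependent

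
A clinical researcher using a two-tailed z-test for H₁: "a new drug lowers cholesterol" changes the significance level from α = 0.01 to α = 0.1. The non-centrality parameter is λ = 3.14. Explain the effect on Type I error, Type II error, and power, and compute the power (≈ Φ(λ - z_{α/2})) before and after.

Increasing α from 0.01 to 0.1:
• Type I error rate increases (α is the Type I rate by definition).
• Critical value moves from z_{α/2} = 2.576 to 1.645, so power = Φ(λ - z_{α/2}) goes from Φ(3.14 - 2.576) = 0.714 to Φ(3.14 - 1.645) = 0.933.
• Type II error rate β = 1 - power therefore decreases (0.286 → 0.067).
Appropriate when false negatives are costly — here, shelving an effective drug — patients miss out on a treatment that would have helped.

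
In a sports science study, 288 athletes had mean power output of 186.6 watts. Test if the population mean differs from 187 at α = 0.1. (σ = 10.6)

z = (x̄ - μ₀)/(σ/√n) = (186.6 - 187)/(10.6/√288) = -0.64. Critical value: ±1.645. Since |-0.64| ≤ 1.645, Fail to reject H₀.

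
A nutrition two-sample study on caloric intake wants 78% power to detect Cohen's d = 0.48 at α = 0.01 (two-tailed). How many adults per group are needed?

z_{α/2} = 2.576, z_β = Φ⁻¹(0.78) = 0.772. For small effect (d = 0.48): n per group = 2(z_{α/2} + z_β)²/d² = 2(2.576 + 0.772)²/0.48² = 97.3 → 98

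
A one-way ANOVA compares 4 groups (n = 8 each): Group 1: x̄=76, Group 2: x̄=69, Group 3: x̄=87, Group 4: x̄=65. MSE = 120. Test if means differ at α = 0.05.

Grand mean = 74.25. SS_between = 2230.0, MS_between = 743.33. F = 6.194, F_crit ≈ 2.947. Reject H₀.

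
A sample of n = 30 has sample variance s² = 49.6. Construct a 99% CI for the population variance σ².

df = 29. χ²_{0.005} = 52.336, χ²_{0.995} = 13.121. CI for σ² = ((n-1)s²/χ²_{α/2}, (n-1)s²/χ²_{1-α/2}) = (29·49.6/52.336, 29·49.6/13.121) = (27.48, 109.63)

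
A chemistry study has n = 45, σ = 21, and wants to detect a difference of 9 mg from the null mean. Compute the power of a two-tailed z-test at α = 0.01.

SE = σ/√n = 21/√45 = 3.13. Non-centrality λ = d/SE = 9/3.13 = 2.875. Power ≈ Φ(λ - z_{α/2}) = Φ(2.875 - 2.576) = Φ(0.299) = 0.618.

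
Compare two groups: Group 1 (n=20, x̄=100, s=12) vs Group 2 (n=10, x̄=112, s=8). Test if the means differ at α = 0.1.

Pooled sp = 10.88. t = -2.849, df = 28. Critical t = ±1.701. Reject H₀.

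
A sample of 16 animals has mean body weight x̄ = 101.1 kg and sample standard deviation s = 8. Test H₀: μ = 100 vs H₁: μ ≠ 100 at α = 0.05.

t = (x̄ - μ₀)/(s/√n) = (101.1 - 100)/(8/√16) = 0.55. df = 15, critical t = ±2.131. Fail to reject H₀.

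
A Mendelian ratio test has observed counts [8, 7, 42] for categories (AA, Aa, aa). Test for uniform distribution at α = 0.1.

Expected = 19 each. χ² = Σ(O-E)²/E = 41.789. df = 2, critical value = 4.605. Reject H₀.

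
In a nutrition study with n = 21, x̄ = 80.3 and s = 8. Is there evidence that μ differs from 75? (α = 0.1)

t = (x̄ - μ₀)/(s/√n) = (80.3 - 75)/(8/√21) = 3.036. df = 20, critical t = ±1.725. Reject H₀.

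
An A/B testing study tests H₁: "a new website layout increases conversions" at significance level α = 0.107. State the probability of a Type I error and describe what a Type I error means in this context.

P(Type I error) = α = 0.107. A Type I error is rejecting H₀ when H₀ is actually true (false positive) — here, concluding that a new website layout increases conversions when in fact this is not the case. Consequence: rolling out a layout that doesn't actually help — wasted engineering effort.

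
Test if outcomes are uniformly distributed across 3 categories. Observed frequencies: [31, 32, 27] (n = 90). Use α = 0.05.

Expected = 30 each. χ² = Σ(O-E)²/E = 0.467. df = 2, critical value = 5.991. Fail to reject H₀.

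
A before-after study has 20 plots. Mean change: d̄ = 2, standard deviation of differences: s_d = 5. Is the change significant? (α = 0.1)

t = d̄/(s_d/√n) = 2/(5/√20) = 1.789. df = 19, critical t = ±1.729. Reject H₀.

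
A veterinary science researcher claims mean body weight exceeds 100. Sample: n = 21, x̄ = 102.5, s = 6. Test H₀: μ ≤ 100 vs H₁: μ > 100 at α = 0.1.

t = (102.5 - 100)/(6/√21) = 1.909, df = 20. Critical t = 1.325. Reject H₀.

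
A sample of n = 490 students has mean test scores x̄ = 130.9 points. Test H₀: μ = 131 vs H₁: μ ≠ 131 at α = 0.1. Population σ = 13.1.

z = (x̄ - μ₀)/(σ/√n) = (130.9 - 131)/(13.1/√490) = -0.169. Critical value: ±1.645. Since |-0.169| ≤ 1.645, Fail to reject H₀.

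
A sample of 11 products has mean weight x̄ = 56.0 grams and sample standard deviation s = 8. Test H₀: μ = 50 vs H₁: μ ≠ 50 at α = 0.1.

t = (x̄ - μ₀)/(s/√n) = (56.0 - 50)/(8/√11) = 2.487. df = 10, critical t = ±1.812. Reject H₀.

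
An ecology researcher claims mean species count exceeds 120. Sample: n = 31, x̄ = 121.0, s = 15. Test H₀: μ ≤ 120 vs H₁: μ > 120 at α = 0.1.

t = (121.0 - 120)/(15/√31) = 0.371, df = 30. Critical t = 1.31. Fail to reject H₀.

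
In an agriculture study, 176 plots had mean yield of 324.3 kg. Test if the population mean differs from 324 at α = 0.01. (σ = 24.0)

z = (x̄ - μ₀)/(σ/√n) = (324.3 - 324)/(24.0/√176) = 0.166. Critical value: ±2.576. Since |0.166| ≤ 2.576, Fail to reject H₀.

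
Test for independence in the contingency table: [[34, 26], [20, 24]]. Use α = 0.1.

χ² = 1.278. df = 1, critical = 2.706. Fail to reject H₀. No evidence of dependence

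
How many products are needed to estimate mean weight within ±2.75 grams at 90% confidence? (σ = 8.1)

n = (z*σ/E)² = (1.645×8.1/2.75)² = 23.5 → n = 24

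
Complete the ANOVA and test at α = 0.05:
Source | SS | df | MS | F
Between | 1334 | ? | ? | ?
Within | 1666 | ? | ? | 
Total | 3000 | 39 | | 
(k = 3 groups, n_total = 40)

df_between = 2, df_within = 37. MS_between = 667.0, MS_within = 45.03. F = 14.813, F_crit ≈ 3.252. Reject H₀.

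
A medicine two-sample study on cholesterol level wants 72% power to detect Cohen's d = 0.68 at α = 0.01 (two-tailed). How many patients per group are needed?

z_{α/2} = 2.576, z_β = Φ⁻¹(0.72) = 0.583. For medium effect (d = 0.68): n per group = 2(z_{α/2} + z_β)²/d² = 2(2.576 + 0.583)²/0.68² = 43.2 → 44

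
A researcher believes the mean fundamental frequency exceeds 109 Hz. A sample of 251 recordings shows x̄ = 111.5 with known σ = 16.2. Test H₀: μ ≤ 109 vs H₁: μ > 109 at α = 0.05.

z = 2.445. Critical value: 1.645. Reject H₀.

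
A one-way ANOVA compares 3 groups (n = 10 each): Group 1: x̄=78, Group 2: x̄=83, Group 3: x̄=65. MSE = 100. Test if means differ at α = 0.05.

Grand mean = 75.33. SS_between = 1726.67, MS_between = 863.33. F = 8.633, F_crit ≈ 3.354. Reject H₀.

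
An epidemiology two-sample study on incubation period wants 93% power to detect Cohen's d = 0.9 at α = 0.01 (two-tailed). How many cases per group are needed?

z_{α/2} = 2.576, z_β = Φ⁻¹(0.93) = 1.476. For large effect (d = 0.9): n per group = 2(z_{α/2} + z_β)²/d² = 2(2.576 + 1.476)²/0.9² = 40.5 → 41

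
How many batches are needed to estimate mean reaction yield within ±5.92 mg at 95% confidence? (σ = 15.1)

n = (z*σ/E)² = (1.96×15.1/5.92)² = 25.0 → n = 25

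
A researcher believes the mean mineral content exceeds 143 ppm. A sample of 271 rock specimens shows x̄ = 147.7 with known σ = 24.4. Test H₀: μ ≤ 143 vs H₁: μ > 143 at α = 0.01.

z = 3.171. Critical value: 2.33. Reject H₀.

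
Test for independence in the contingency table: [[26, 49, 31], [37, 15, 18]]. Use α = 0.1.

χ² = 16.77. df = 2, critical = 4.605. Reject H₀. Variables are dependent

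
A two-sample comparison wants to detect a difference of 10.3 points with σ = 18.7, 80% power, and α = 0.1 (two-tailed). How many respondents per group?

n per group = 2(z_α/2 + z_β)²σ²/d² = 2×(1.645 + 0.84)²×18.7²/10.3² = 40.7 → n = 41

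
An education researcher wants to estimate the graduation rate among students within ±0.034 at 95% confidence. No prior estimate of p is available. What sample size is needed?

Conservative approach: use p = 0.5 (maximizes p(1-p) = 0.25). n = z²(0.25)/E² = 1.96²×0.25/0.034² = 830.8 → n = 831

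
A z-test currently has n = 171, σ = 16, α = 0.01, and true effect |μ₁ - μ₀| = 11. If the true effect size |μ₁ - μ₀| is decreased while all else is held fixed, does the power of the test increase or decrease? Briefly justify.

Power decreases: a smaller true effect decreases the non-centrality λ = |μ₁ - μ₀|/(σ/√n).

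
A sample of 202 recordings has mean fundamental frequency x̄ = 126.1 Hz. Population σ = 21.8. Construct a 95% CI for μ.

CI = x̄ ± z*(σ/√n) = 126.1 ± 1.96(21.8/√202) = 126.1 ± 3.01 = (123.09, 129.11)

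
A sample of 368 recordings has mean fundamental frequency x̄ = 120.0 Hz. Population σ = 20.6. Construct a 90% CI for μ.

CI = x̄ ± z*(σ/√n) = 120.0 ± 1.645(20.6/√368) = 120.0 ± 1.77 = (118.23, 121.77)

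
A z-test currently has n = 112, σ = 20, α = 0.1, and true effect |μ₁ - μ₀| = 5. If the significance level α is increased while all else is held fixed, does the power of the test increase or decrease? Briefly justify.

Power increases: a larger α lowers the critical value, so more of the H₁ sampling distribution falls in the rejection region.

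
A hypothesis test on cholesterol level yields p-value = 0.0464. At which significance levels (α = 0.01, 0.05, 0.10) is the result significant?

p = 0.0464. Significant at: α = 0.05, 0.1.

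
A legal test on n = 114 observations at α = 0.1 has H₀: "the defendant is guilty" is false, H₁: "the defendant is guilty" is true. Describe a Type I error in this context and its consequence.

Type I error: rejecting H₀ when it is true — concluding that the defendant is guilty when in fact it is not. Consequence: convicting an innocent person.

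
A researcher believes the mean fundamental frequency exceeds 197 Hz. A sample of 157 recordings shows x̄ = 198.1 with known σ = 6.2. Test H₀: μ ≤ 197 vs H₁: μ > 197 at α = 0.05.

z = 2.223. Critical value: 1.645. Reject H₀.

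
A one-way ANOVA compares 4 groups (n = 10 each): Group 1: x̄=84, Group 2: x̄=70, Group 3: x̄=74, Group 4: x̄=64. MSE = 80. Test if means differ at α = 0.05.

Grand mean = 73.0. SS_between = 2120.0, MS_between = 706.67. F = 8.833, F_crit ≈ 2.866. Reject H₀.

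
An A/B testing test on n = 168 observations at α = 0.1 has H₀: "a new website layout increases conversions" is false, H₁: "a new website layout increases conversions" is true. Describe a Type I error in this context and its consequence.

Type I error: rejecting H₀ when it is true — concluding that a new website layout increases conversions when in fact it is not. Consequence: rolling out a layout that doesn't actually help — wasted engineering effort.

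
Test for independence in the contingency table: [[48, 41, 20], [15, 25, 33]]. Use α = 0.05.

χ² = 17.934. df = 2, critical = 5.991. Reject H₀. Variables are dependent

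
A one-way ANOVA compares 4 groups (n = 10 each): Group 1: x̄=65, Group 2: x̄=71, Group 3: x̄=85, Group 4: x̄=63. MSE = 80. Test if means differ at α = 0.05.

Grand mean = 71.0. SS_between = 2960.0, MS_between = 986.67. F = 12.333, F_crit ≈ 2.866. Reject H₀.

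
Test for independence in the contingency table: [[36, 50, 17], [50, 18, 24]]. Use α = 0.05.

χ² = 17.97. df = 2, critical = 5.991. Reject H₀. Variables are dependent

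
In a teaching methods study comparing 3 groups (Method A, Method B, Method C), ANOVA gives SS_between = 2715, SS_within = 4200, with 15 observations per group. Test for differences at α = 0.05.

df_between = 2, df_within = 42. F = MS_between/MS_within = 1357.5/100.0 = 13.575. F_crit ≈ 3.22. Reject H₀. At least one mean differs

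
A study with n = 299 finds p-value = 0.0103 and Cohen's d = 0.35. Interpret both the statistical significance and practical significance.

Statistically significant (p = 0.0103 < 0.05). Cohen's d = 0.35 indicates a small effect size. Both statistical and practical significance should be considered.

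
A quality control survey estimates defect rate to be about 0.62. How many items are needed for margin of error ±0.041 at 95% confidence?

n = z²p(1-p)/E² = 1.96²×0.62×0.38/0.041² = 538.4 → n = 539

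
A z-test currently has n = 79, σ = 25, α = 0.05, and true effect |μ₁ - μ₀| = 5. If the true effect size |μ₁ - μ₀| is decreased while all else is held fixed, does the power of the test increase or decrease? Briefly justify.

Power decreases: a smaller true effect decreases the non-centrality λ = |μ₁ - μ₀|/(σ/√n).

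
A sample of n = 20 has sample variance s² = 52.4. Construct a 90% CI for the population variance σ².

df = 19. χ²_{0.05} = 30.144, χ²_{0.95} = 10.117. CI for σ² = ((n-1)s²/χ²_{α/2}, (n-1)s²/χ²_{1-α/2}) = (19·52.4/30.144, 19·52.4/10.117) = (33.03, 98.41)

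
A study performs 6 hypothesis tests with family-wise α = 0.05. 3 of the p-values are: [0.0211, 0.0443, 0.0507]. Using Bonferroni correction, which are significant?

Bonferroni α = 0.05/6 = 0.00833. None of the given p-values are significant.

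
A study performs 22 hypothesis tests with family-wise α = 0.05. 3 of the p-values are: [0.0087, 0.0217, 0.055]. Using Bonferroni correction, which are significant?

Bonferroni α = 0.05/22 = 0.00227. None of the given p-values are significant.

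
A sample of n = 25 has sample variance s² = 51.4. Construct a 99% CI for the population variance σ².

df = 24. χ²_{0.005} = 45.559, χ²_{0.995} = 9.886. CI for σ² = ((n-1)s²/χ²_{α/2}, (n-1)s²/χ²_{1-α/2}) = (24·51.4/45.559, 24·51.4/9.886) = (27.08, 124.78)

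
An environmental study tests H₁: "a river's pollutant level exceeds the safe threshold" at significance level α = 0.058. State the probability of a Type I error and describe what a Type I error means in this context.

P(Type I error) = α = 0.058. A Type I error is rejecting H₀ when H₀ is actually true (false positive) — here, concluding that a river's pollutant level exceeds the safe threshold when in fact this is not the case. Consequence: shutting down a compliant factory unnecessarily.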